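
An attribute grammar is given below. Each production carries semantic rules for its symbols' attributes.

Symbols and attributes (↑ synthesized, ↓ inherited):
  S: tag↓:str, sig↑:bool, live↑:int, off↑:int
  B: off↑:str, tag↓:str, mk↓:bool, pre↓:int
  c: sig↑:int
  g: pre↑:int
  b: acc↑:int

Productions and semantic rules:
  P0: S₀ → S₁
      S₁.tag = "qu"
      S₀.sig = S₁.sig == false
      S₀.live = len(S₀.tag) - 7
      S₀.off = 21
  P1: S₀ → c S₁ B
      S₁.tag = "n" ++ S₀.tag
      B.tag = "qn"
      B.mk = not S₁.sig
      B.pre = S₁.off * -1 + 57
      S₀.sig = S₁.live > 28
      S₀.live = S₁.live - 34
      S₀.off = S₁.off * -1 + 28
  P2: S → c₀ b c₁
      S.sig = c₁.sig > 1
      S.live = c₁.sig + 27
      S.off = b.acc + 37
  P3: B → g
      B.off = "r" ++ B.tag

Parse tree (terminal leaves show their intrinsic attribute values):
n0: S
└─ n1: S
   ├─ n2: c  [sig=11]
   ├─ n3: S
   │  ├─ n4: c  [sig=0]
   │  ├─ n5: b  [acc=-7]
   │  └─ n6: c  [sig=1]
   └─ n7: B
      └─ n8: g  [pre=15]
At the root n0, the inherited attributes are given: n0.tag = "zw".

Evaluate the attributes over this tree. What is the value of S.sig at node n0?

true

1. n0.tag = "zw"  [given at root]
2. n1.tag = "qu"  ["qu"]
3. n2.sig = 11  [terminal]
4. n3.tag = "nqu"  ["n" ++ S₀.tag]
5. n4.sig = 0  [terminal]
6. n5.acc = -7  [terminal]
7. n6.sig = 1  [terminal]
8. n3.sig = false  [c₁.sig > 1]
9. n3.live = 28  [c₁.sig + 27]
10. n3.off = 30  [b.acc + 37]
11. n7.tag = "qn"  ["qn"]
12. n7.mk = true  [not S₁.sig]
13. n7.pre = 27  [S₁.off * -1 + 57]
14. n8.pre = 15  [terminal]
15. n7.off = "rqn"  ["r" ++ B.tag]
16. n1.sig = false  [S₁.live > 28]
17. n1.live = -6  [S₁.live - 34]
18. n1.off = -2  [S₁.off * -1 + 28]
19. n0.sig = true  [S₁.sig == false]
20. n0.live = -5  [len(S₀.tag) - 7]
21. n0.off = 21  [21]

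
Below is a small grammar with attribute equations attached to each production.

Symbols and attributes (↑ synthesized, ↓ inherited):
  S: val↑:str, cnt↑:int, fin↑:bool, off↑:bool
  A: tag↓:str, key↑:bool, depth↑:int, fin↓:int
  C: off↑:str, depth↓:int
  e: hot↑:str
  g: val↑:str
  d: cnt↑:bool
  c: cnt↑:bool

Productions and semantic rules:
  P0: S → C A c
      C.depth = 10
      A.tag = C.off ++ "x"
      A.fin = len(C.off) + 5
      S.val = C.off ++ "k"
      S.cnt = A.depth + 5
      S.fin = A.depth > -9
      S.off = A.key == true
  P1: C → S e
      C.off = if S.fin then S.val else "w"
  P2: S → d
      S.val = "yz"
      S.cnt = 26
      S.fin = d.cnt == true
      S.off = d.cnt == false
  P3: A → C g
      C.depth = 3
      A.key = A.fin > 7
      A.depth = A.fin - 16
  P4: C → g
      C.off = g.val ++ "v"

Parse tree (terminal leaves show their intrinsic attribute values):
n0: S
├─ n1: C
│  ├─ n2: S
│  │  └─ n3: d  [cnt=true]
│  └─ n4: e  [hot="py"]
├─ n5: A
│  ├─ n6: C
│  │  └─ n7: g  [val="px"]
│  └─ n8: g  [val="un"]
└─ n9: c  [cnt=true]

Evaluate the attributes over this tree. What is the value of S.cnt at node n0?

-4

1. n1.depth = 10  [10]
2. n3.cnt = true  [terminal]
3. n2.val = "yz"  ["yz"]
4. n2.cnt = 26  [26]
5. n2.fin = true  [d.cnt == true]
6. n2.off = false  [d.cnt == false]
7. n4.hot = "py"  [terminal]
8. n1.off = "yz"  [if S.fin then S.val else "w"]
9. n5.tag = "yzx"  [C.off ++ "x"]
10. n5.fin = 7  [len(C.off) + 5]
11. n6.depth = 3  [3]
12. n7.val = "px"  [terminal]
13. n6.off = "pxv"  [g.val ++ "v"]
14. n8.val = "un"  [terminal]
15. n5.key = false  [A.fin > 7]
16. n5.depth = -9  [A.fin - 16]
17. n9.cnt = true  [terminal]
18. n0.val = "yzk"  [C.off ++ "k"]
19. n0.cnt = -4  [A.depth + 5]
20. n0.fin = false  [A.depth > -9]
21. n0.off = false  [A.key == true]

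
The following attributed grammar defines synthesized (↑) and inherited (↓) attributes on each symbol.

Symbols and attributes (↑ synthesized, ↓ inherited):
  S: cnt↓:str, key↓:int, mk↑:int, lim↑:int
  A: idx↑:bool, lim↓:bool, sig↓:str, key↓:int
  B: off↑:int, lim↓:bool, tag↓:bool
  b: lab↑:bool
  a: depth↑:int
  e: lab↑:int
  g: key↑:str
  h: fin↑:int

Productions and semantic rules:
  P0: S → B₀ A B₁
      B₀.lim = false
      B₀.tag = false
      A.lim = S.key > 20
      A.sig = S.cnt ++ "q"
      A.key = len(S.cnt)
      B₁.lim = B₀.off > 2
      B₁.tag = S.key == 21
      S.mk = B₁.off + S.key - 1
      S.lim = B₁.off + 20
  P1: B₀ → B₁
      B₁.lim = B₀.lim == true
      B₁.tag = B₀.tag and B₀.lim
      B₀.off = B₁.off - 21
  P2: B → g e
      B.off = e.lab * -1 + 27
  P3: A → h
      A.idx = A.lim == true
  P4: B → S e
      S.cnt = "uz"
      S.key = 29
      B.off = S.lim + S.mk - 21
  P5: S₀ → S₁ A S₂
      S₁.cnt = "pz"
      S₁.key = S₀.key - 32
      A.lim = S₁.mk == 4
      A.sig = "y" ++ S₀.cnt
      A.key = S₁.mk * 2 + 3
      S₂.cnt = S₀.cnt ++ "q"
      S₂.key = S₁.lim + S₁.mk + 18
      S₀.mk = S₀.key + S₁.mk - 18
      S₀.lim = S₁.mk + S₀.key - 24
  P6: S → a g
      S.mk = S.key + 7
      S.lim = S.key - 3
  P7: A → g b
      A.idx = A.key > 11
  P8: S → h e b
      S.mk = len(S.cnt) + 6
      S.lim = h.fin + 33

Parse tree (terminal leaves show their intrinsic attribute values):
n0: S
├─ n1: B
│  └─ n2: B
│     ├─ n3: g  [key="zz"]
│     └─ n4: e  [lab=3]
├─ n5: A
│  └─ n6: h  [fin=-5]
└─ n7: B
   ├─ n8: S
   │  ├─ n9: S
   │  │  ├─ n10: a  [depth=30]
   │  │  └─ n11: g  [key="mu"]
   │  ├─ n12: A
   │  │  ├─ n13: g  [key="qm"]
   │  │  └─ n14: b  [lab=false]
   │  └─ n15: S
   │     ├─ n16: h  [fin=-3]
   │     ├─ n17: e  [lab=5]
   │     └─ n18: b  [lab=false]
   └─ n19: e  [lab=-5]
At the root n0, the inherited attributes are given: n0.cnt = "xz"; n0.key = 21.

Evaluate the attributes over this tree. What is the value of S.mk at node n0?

23

1. n0.cnt = "xz"  [given at root]
2. n0.key = 21  [given at root]
3. n1.lim = false  [false]
4. n1.tag = false  [false]
5. n2.lim = false  [B₀.lim == true]
6. n2.tag = false  [B₀.tag and B₀.lim]
7. n3.key = "zz"  [terminal]
8. n4.lab = 3  [terminal]
9. n2.off = 24  [e.lab * -1 + 27]
10. n1.off = 3  [B₁.off - 21]
11. n5.lim = true  [S.key > 20]
12. n5.sig = "xzq"  [S.cnt ++ "q"]
13. n5.key = 2  [len(S.cnt)]
14. n6.fin = -5  [terminal]
15. n5.idx = true  [A.lim == true]
16. n7.lim = true  [B₀.off > 2]
17. n7.tag = true  [S.key == 21]
18. n8.cnt = "uz"  ["uz"]
19. n8.key = 29  [29]
20. n9.cnt = "pz"  ["pz"]
21. n9.key = -3  [S₀.key - 32]
22. n10.depth = 30  [terminal]
23. n11.key = "mu"  [terminal]
24. n9.mk = 4  [S.key + 7]
25. n9.lim = -6  [S.key - 3]
26. n12.lim = true  [S₁.mk == 4]
27. n12.sig = "yuz"  ["y" ++ S₀.cnt]
28. n12.key = 11  [S₁.mk * 2 + 3]
29. n13.key = "qm"  [terminal]
30. n14.lab = false  [terminal]
31. n12.idx = false  [A.key > 11]
32. n15.cnt = "uzq"  [S₀.cnt ++ "q"]
33. n15.key = 16  [S₁.lim + S₁.mk + 18]
34. n16.fin = -3  [terminal]
35. n17.lab = 5  [terminal]
36. n18.lab = false  [terminal]
37. n15.mk = 9  [len(S.cnt) + 6]
38. n15.lim = 30  [h.fin + 33]
39. n8.mk = 15  [S₀.key + S₁.mk - 18]
40. n8.lim = 9  [S₁.mk + S₀.key - 24]
41. n19.lab = -5  [terminal]
42. n7.off = 3  [S.lim + S.mk - 21]
43. n0.mk = 23  [B₁.off + S.key - 1]
44. n0.lim = 23  [B₁.off + 20]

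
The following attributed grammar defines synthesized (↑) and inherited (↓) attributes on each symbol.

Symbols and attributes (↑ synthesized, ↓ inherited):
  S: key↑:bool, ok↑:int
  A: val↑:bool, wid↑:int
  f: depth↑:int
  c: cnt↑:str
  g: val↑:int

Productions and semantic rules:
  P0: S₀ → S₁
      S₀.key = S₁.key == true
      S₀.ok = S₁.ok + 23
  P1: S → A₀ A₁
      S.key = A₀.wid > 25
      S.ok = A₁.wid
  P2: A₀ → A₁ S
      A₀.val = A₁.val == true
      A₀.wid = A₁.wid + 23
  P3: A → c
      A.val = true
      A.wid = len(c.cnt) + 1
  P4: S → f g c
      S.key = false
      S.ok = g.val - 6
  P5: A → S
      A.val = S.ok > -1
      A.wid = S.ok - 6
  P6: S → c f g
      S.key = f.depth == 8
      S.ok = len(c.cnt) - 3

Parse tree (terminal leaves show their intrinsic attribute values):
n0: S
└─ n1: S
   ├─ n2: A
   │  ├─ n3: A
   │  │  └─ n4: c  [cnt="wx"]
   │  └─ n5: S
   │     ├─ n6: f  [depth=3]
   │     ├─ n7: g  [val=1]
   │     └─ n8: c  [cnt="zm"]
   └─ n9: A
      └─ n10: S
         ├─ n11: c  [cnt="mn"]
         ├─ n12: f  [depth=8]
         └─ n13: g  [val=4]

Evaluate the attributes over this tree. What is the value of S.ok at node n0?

1. n4.cnt = "wx"  [terminal]
2. n3.val = true  [true]
3. n3.wid = 3  [len(c.cnt) + 1]
4. n6.depth = 3  [terminal]
5. n7.val = 1  [terminal]
6. n8.cnt = "zm"  [terminal]
7. n5.key = false  [false]
8. n5.ok = -5  [g.val - 6]
9. n2.val = true  [A₁.val == true]
10. n2.wid = 26  [A₁.wid + 23]
11. n11.cnt = "mn"  [terminal]
12. n12.depth = 8  [terminal]
13. n13.val = 4  [terminal]
14. n10.key = true  [f.depth == 8]
15. n10.ok = -1  [len(c.cnt) - 3]
16. n9.val = false  [S.ok > -1]
17. n9.wid = -7  [S.ok - 6]
18. n1.key = true  [A₀.wid > 25]
19. n1.ok = -7  [A₁.wid]
20. n0.key = true  [S₁.key == true]
21. n0.ok = 16  [S₁.ok + 23]

16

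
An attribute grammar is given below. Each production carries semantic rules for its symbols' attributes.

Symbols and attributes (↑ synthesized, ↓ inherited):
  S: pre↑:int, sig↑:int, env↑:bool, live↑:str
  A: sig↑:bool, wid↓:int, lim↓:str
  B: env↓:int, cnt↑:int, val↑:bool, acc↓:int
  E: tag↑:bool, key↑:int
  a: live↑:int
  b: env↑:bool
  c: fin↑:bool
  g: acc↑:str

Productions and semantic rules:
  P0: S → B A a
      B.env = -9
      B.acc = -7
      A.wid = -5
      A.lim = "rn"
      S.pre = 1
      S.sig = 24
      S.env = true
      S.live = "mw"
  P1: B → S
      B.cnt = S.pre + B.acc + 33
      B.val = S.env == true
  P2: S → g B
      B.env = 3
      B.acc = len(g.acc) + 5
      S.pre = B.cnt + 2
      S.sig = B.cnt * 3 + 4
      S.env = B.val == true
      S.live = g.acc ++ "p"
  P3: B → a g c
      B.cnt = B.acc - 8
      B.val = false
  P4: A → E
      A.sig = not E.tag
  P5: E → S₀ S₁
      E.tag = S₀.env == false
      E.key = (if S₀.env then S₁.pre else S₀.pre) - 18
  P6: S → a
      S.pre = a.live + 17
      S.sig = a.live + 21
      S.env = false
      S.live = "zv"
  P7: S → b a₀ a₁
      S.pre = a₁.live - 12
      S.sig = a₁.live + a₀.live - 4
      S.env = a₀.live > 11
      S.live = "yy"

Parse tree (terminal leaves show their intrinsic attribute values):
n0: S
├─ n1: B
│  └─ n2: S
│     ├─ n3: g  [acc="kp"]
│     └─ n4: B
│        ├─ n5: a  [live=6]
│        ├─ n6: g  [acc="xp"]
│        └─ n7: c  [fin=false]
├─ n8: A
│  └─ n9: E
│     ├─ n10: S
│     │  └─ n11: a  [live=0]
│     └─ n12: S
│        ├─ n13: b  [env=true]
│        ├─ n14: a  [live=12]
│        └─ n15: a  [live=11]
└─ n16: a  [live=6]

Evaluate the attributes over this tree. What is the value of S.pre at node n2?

1

1. n1.env = -9  [-9]
2. n1.acc = -7  [-7]
3. n3.acc = "kp"  [terminal]
4. n4.env = 3  [3]
5. n4.acc = 7  [len(g.acc) + 5]
6. n5.live = 6  [terminal]
7. n6.acc = "xp"  [terminal]
8. n7.fin = false  [terminal]
9. n4.cnt = -1  [B.acc - 8]
10. n4.val = false  [false]
11. n2.pre = 1  [B.cnt + 2]
12. n2.sig = 1  [B.cnt * 3 + 4]
13. n2.env = false  [B.val == true]
14. n2.live = "kpp"  [g.acc ++ "p"]
15. n1.cnt = 27  [S.pre + B.acc + 33]
16. n1.val = false  [S.env == true]
17. n8.wid = -5  [-5]
18. n8.lim = "rn"  ["rn"]
19. n11.live = 0  [terminal]
20. n10.pre = 17  [a.live + 17]
21. n10.sig = 21  [a.live + 21]
22. n10.env = false  [false]
23. n10.live = "zv"  ["zv"]
24. n13.env = true  [terminal]
25. n14.live = 12  [terminal]
26. n15.live = 11  [terminal]
27. n12.pre = -1  [a₁.live - 12]
28. n12.sig = 19  [a₁.live + a₀.live - 4]
29. n12.env = true  [a₀.live > 11]
30. n12.live = "yy"  ["yy"]
31. n9.tag = true  [S₀.env == false]
32. n9.key = -1  [(if S₀.env then S₁.pre else S₀.pre) - 18]
33. n8.sig = false  [not E.tag]
34. n16.live = 6  [terminal]
35. n0.pre = 1  [1]
36. n0.sig = 24  [24]
37. n0.env = true  [true]
38. n0.live = "mw"  ["mw"]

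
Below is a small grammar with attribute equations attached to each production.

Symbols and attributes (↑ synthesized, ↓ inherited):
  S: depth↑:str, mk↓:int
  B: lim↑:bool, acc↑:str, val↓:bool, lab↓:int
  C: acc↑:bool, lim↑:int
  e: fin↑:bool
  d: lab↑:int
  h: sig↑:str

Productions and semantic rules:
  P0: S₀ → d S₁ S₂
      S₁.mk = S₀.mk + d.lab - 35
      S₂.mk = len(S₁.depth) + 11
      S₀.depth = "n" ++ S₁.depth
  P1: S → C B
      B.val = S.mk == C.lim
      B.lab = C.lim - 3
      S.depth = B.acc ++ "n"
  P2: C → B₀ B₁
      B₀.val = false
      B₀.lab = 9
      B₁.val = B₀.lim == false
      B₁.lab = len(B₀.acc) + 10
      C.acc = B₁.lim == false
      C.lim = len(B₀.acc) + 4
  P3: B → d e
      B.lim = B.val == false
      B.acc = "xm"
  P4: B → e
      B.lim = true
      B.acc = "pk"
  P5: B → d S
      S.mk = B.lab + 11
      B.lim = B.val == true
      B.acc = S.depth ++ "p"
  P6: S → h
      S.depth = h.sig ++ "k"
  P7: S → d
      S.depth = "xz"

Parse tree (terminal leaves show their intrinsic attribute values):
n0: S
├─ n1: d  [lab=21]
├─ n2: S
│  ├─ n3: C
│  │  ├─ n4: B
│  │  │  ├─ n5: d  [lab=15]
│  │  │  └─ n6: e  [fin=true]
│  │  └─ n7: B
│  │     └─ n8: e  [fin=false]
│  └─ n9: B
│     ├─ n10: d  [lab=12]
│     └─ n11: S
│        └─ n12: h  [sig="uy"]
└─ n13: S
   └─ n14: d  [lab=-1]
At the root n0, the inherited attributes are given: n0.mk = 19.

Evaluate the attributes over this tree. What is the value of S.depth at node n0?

1. n0.mk = 19  [given at root]
2. n1.lab = 21  [terminal]
3. n2.mk = 5  [S₀.mk + d.lab - 35]
4. n4.val = false  [false]
5. n4.lab = 9  [9]
6. n5.lab = 15  [terminal]
7. n6.fin = true  [terminal]
8. n4.lim = true  [B.val == false]
9. n4.acc = "xm"  ["xm"]
10. n7.val = false  [B₀.lim == false]
11. n7.lab = 12  [len(B₀.acc) + 10]
12. n8.fin = false  [terminal]
13. n7.lim = true  [true]
14. n7.acc = "pk"  ["pk"]
15. n3.acc = false  [B₁.lim == false]
16. n3.lim = 6  [len(B₀.acc) + 4]
17. n9.val = false  [S.mk == C.lim]
18. n9.lab = 3  [C.lim - 3]
19. n10.lab = 12  [terminal]
20. n11.mk = 14  [B.lab + 11]
21. n12.sig = "uy"  [terminal]
22. n11.depth = "uyk"  [h.sig ++ "k"]
23. n9.lim = false  [B.val == true]
24. n9.acc = "uykp"  [S.depth ++ "p"]
25. n2.depth = "uykpn"  [B.acc ++ "n"]
26. n13.mk = 16  [len(S₁.depth) + 11]
27. n14.lab = -1  [terminal]
28. n13.depth = "xz"  ["xz"]
29. n0.depth = "nuykpn"  ["n" ++ S₁.depth]

"nuykpn"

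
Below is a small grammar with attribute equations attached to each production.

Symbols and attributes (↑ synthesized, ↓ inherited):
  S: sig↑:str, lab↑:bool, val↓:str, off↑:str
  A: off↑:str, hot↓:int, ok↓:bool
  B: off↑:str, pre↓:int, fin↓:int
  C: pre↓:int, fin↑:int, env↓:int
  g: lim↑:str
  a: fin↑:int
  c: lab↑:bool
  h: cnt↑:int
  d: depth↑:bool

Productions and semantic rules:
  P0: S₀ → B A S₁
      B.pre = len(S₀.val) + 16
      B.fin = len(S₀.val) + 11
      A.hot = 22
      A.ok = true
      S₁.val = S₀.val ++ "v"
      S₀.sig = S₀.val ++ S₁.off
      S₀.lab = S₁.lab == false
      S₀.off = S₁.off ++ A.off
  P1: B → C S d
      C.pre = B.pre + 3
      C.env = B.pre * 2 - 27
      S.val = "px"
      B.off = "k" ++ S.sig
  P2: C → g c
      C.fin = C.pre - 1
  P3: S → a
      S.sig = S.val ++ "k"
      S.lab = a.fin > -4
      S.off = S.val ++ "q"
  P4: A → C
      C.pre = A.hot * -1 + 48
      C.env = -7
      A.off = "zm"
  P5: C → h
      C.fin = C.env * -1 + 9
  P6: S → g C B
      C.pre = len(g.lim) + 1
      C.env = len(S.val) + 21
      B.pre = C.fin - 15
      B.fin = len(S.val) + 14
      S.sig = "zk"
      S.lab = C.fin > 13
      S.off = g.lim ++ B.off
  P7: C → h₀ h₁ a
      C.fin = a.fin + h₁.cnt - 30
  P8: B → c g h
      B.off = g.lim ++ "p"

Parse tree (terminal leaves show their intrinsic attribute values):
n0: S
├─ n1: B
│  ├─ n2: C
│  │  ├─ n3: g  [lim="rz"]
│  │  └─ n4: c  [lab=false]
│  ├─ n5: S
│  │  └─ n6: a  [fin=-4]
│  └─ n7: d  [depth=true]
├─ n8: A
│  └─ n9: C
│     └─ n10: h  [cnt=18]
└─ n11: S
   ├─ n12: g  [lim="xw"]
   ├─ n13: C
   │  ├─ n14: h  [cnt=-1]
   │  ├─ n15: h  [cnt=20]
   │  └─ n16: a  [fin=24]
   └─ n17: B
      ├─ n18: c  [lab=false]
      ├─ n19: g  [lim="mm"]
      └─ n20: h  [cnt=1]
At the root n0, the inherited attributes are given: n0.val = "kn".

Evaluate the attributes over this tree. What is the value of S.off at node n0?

"xwmmpzm"

1. n0.val = "kn"  [given at root]
2. n1.pre = 18  [len(S₀.val) + 16]
3. n1.fin = 13  [len(S₀.val) + 11]
4. n2.pre = 21  [B.pre + 3]
5. n2.env = 9  [B.pre * 2 - 27]
6. n3.lim = "rz"  [terminal]
7. n4.lab = false  [terminal]
8. n2.fin = 20  [C.pre - 1]
9. n5.val = "px"  ["px"]
10. n6.fin = -4  [terminal]
11. n5.sig = "pxk"  [S.val ++ "k"]
12. n5.lab = false  [a.fin > -4]
13. n5.off = "pxq"  [S.val ++ "q"]
14. n7.depth = true  [terminal]
15. n1.off = "kpxk"  ["k" ++ S.sig]
16. n8.hot = 22  [22]
17. n8.ok = true  [true]
18. n9.pre = 26  [A.hot * -1 + 48]
19. n9.env = -7  [-7]
20. n10.cnt = 18  [terminal]
21. n9.fin = 16  [C.env * -1 + 9]
22. n8.off = "zm"  ["zm"]
23. n11.val = "knv"  [S₀.val ++ "v"]
24. n12.lim = "xw"  [terminal]
25. n13.pre = 3  [len(g.lim) + 1]
26. n13.env = 24  [len(S.val) + 21]
27. n14.cnt = -1  [terminal]
28. n15.cnt = 20  [terminal]
29. n16.fin = 24  [terminal]
30. n13.fin = 14  [a.fin + h₁.cnt - 30]
31. n17.pre = -1  [C.fin - 15]
32. n17.fin = 17  [len(S.val) + 14]
33. n18.lab = false  [terminal]
34. n19.lim = "mm"  [terminal]
35. n20.cnt = 1  [terminal]
36. n17.off = "mmp"  [g.lim ++ "p"]
37. n11.sig = "zk"  ["zk"]
38. n11.lab = true  [C.fin > 13]
39. n11.off = "xwmmp"  [g.lim ++ B.off]
40. n0.sig = "knxwmmp"  [S₀.val ++ S₁.off]
41. n0.lab = false  [S₁.lab == false]
42. n0.off = "xwmmpzm"  [S₁.off ++ A.off]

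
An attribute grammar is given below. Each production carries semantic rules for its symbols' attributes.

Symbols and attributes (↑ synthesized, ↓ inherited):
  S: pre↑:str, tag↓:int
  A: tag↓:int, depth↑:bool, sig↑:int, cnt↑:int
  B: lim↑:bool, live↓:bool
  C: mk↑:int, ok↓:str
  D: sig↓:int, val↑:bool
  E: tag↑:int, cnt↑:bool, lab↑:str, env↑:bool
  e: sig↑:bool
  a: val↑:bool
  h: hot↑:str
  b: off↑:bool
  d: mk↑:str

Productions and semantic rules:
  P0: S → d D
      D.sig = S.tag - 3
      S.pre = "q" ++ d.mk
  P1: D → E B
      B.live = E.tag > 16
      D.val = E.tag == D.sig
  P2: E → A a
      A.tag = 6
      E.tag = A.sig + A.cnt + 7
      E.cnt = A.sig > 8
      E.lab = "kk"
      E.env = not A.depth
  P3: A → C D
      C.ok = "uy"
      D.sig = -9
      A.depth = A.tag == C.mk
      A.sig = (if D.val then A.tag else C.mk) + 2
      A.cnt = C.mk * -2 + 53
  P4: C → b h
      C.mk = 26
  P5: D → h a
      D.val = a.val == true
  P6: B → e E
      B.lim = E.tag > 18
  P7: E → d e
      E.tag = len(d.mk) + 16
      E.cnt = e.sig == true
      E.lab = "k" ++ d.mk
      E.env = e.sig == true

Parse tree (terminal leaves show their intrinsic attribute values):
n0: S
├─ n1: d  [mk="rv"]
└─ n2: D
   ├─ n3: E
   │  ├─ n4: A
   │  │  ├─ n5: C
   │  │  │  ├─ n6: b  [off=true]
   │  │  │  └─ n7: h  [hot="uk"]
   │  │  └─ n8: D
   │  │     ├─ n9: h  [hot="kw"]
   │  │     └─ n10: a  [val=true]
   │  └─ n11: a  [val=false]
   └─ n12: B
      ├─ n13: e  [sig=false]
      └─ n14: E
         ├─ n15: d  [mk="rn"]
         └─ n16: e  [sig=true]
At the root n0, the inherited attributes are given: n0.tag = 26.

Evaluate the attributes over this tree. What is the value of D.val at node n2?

false

1. n0.tag = 26  [given at root]
2. n1.mk = "rv"  [terminal]
3. n2.sig = 23  [S.tag - 3]
4. n4.tag = 6  [6]
5. n5.ok = "uy"  ["uy"]
6. n6.off = true  [terminal]
7. n7.hot = "uk"  [terminal]
8. n5.mk = 26  [26]
9. n8.sig = -9  [-9]
10. n9.hot = "kw"  [terminal]
11. n10.val = true  [terminal]
12. n8.val = true  [a.val == true]
13. n4.depth = false  [A.tag == C.mk]
14. n4.sig = 8  [(if D.val then A.tag else C.mk) + 2]
15. n4.cnt = 1  [C.mk * -2 + 53]
16. n11.val = false  [terminal]
17. n3.tag = 16  [A.sig + A.cnt + 7]
18. n3.cnt = false  [A.sig > 8]
19. n3.lab = "kk"  ["kk"]
20. n3.env = true  [not A.depth]
21. n12.live = false  [E.tag > 16]
22. n13.sig = false  [terminal]
23. n15.mk = "rn"  [terminal]
24. n16.sig = true  [terminal]
25. n14.tag = 18  [len(d.mk) + 16]
26. n14.cnt = true  [e.sig == true]
27. n14.lab = "krn"  ["k" ++ d.mk]
28. n14.env = true  [e.sig == true]
29. n12.lim = false  [E.tag > 18]
30. n2.val = false  [E.tag == D.sig]
31. n0.pre = "qrv"  ["q" ++ d.mk]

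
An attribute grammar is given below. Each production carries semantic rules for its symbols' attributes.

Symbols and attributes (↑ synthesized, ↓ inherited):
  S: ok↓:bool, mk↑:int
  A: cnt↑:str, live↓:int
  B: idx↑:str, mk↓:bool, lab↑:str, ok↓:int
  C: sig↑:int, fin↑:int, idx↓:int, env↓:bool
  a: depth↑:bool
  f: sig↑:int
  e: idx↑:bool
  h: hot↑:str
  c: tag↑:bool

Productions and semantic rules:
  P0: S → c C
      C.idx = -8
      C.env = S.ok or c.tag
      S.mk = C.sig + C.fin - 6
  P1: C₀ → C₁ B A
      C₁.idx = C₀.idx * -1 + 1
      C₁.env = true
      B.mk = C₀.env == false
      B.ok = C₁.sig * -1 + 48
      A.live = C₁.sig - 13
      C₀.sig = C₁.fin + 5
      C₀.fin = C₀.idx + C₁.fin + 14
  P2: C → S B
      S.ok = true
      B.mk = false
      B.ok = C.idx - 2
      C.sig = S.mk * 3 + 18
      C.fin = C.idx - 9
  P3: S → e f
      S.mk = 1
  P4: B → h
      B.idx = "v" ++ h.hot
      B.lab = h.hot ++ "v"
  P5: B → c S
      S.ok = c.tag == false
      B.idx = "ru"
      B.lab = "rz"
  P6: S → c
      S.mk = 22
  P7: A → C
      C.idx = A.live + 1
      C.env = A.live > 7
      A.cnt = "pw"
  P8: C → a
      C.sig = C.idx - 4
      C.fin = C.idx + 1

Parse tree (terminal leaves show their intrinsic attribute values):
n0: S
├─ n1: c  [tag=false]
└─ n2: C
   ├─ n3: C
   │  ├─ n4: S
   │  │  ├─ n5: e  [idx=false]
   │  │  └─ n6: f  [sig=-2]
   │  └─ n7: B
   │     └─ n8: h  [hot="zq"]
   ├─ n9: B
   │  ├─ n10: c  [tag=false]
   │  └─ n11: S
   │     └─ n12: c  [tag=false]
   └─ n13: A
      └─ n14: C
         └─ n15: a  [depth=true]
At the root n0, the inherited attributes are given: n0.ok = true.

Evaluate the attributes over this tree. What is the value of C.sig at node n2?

5

1. n0.ok = true  [given at root]
2. n1.tag = false  [terminal]
3. n2.idx = -8  [-8]
4. n2.env = true  [S.ok or c.tag]
5. n3.idx = 9  [C₀.idx * -1 + 1]
6. n3.env = true  [true]
7. n4.ok = true  [true]
8. n5.idx = false  [terminal]
9. n6.sig = -2  [terminal]
10. n4.mk = 1  [1]
11. n7.mk = false  [false]
12. n7.ok = 7  [C.idx - 2]
13. n8.hot = "zq"  [terminal]
14. n7.idx = "vzq"  ["v" ++ h.hot]
15. n7.lab = "zqv"  [h.hot ++ "v"]
16. n3.sig = 21  [S.mk * 3 + 18]
17. n3.fin = 0  [C.idx - 9]
18. n9.mk = false  [C₀.env == false]
19. n9.ok = 27  [C₁.sig * -1 + 48]
20. n10.tag = false  [terminal]
21. n11.ok = true  [c.tag == false]
22. n12.tag = false  [terminal]
23. n11.mk = 22  [22]
24. n9.idx = "ru"  ["ru"]
25. n9.lab = "rz"  ["rz"]
26. n13.live = 8  [C₁.sig - 13]
27. n14.idx = 9  [A.live + 1]
28. n14.env = true  [A.live > 7]
29. n15.depth = true  [terminal]
30. n14.sig = 5  [C.idx - 4]
31. n14.fin = 10  [C.idx + 1]
32. n13.cnt = "pw"  ["pw"]
33. n2.sig = 5  [C₁.fin + 5]
34. n2.fin = 6  [C₀.idx + C₁.fin + 14]
35. n0.mk = 5  [C.sig + C.fin - 6]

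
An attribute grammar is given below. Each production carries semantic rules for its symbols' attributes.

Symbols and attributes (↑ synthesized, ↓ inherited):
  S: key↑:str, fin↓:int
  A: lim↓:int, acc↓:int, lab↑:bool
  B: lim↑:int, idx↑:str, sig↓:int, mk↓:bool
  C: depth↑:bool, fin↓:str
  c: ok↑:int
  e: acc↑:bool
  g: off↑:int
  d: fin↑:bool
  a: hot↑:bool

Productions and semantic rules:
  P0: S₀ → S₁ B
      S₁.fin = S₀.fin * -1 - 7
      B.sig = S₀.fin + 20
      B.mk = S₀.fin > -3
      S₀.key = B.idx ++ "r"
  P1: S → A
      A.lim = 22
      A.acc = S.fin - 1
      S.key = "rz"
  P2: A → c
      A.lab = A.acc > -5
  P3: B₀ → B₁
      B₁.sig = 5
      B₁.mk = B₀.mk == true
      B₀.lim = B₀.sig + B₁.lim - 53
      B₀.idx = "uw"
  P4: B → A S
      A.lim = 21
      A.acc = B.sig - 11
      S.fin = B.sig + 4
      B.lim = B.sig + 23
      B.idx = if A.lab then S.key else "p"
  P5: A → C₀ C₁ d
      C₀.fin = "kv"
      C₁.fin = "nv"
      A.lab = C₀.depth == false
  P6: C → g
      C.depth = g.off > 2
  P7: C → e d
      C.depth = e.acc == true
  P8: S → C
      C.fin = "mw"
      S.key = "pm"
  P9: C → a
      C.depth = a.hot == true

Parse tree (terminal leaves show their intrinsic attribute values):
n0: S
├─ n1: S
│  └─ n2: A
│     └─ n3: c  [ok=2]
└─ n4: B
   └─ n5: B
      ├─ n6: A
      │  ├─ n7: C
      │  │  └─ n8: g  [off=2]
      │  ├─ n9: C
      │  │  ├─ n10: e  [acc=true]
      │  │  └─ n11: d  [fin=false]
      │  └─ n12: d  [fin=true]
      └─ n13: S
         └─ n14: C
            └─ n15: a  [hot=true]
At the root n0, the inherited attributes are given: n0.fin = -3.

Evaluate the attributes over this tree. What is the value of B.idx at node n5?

"pm"

1. n0.fin = -3  [given at root]
2. n1.fin = -4  [S₀.fin * -1 - 7]
3. n2.lim = 22  [22]
4. n2.acc = -5  [S.fin - 1]
5. n3.ok = 2  [terminal]
6. n2.lab = false  [A.acc > -5]
7. n1.key = "rz"  ["rz"]
8. n4.sig = 17  [S₀.fin + 20]
9. n4.mk = false  [S₀.fin > -3]
10. n5.sig = 5  [5]
11. n5.mk = false  [B₀.mk == true]
12. n6.lim = 21  [21]
13. n6.acc = -6  [B.sig - 11]
14. n7.fin = "kv"  ["kv"]
15. n8.off = 2  [terminal]
16. n7.depth = false  [g.off > 2]
17. n9.fin = "nv"  ["nv"]
18. n10.acc = true  [terminal]
19. n11.fin = false  [terminal]
20. n9.depth = true  [e.acc == true]
21. n12.fin = true  [terminal]
22. n6.lab = true  [C₀.depth == false]
23. n13.fin = 9  [B.sig + 4]
24. n14.fin = "mw"  ["mw"]
25. n15.hot = true  [terminal]
26. n14.depth = true  [a.hot == true]
27. n13.key = "pm"  ["pm"]
28. n5.lim = 28  [B.sig + 23]
29. n5.idx = "pm"  [if A.lab then S.key else "p"]
30. n4.lim = -8  [B₀.sig + B₁.lim - 53]
31. n4.idx = "uw"  ["uw"]
32. n0.key = "uwr"  [B.idx ++ "r"]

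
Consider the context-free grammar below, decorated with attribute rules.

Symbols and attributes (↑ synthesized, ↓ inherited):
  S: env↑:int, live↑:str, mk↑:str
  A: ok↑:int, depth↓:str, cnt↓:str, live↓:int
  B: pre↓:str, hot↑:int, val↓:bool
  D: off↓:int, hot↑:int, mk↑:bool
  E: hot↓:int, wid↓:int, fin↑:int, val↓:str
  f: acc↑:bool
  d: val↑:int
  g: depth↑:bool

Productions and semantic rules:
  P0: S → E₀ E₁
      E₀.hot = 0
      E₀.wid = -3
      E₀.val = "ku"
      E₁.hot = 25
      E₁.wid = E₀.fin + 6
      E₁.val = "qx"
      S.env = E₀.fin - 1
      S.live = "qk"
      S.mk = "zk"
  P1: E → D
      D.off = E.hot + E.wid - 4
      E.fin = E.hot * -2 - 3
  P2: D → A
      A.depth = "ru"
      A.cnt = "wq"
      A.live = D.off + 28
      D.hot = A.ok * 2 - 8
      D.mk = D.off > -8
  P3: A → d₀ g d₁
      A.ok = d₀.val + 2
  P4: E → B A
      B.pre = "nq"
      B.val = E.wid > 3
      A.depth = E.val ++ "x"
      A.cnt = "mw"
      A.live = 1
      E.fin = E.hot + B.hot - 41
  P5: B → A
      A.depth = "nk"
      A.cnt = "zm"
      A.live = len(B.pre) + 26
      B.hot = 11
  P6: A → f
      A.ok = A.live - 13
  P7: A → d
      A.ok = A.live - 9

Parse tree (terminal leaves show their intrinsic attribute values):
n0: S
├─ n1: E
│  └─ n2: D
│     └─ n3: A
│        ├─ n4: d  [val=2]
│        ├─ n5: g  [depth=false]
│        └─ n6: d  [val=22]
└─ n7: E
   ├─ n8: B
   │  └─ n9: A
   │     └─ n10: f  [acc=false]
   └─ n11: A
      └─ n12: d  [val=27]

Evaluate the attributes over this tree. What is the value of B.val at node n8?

1. n1.hot = 0  [0]
2. n1.wid = -3  [-3]
3. n1.val = "ku"  ["ku"]
4. n2.off = -7  [E.hot + E.wid - 4]
5. n3.depth = "ru"  ["ru"]
6. n3.cnt = "wq"  ["wq"]
7. n3.live = 21  [D.off + 28]
8. n4.val = 2  [terminal]
9. n5.depth = false  [terminal]
10. n6.val = 22  [terminal]
11. n3.ok = 4  [d₀.val + 2]
12. n2.hot = 0  [A.ok * 2 - 8]
13. n2.mk = true  [D.off > -8]
14. n1.fin = -3  [E.hot * -2 - 3]
15. n7.hot = 25  [25]
16. n7.wid = 3  [E₀.fin + 6]
17. n7.val = "qx"  ["qx"]
18. n8.pre = "nq"  ["nq"]
19. n8.val = false  [E.wid > 3]
20. n9.depth = "nk"  ["nk"]
21. n9.cnt = "zm"  ["zm"]
22. n9.live = 28  [len(B.pre) + 26]
23. n10.acc = false  [terminal]
24. n9.ok = 15  [A.live - 13]
25. n8.hot = 11  [11]
26. n11.depth = "qxx"  [E.val ++ "x"]
27. n11.cnt = "mw"  ["mw"]
28. n11.live = 1  [1]
29. n12.val = 27  [terminal]
30. n11.ok = -8  [A.live - 9]
31. n7.fin = -5  [E.hot + B.hot - 41]
32. n0.env = -4  [E₀.fin - 1]
33. n0.live = "qk"  ["qk"]
34. n0.mk = "zk"  ["zk"]

false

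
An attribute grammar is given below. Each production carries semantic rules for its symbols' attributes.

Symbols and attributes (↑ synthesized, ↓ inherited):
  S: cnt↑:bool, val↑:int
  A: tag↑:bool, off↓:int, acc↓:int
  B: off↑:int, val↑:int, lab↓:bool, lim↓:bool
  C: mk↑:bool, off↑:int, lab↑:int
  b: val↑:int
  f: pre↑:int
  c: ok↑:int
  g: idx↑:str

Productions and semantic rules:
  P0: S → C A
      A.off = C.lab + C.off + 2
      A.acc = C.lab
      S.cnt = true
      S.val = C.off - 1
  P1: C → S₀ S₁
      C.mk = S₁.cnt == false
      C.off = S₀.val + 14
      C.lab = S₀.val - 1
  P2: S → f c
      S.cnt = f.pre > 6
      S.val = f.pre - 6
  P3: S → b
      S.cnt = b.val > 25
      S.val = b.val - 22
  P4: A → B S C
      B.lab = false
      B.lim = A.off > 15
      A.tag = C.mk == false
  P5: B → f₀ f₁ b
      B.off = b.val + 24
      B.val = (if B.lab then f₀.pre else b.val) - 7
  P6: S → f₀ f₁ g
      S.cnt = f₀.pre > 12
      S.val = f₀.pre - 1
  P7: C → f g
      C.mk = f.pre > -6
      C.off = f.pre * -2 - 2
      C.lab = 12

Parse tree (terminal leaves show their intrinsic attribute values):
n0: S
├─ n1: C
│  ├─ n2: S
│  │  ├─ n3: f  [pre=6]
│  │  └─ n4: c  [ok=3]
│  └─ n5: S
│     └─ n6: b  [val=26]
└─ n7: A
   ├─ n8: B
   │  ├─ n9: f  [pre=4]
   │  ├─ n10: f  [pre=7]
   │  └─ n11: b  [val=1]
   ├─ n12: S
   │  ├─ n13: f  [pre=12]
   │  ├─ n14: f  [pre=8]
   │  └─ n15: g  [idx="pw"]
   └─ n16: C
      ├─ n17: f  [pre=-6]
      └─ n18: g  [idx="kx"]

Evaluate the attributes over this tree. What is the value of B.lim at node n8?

false

1. n3.pre = 6  [terminal]
2. n4.ok = 3  [terminal]
3. n2.cnt = false  [f.pre > 6]
4. n2.val = 0  [f.pre - 6]
5. n6.val = 26  [terminal]
6. n5.cnt = true  [b.val > 25]
7. n5.val = 4  [b.val - 22]
8. n1.mk = false  [S₁.cnt == false]
9. n1.off = 14  [S₀.val + 14]
10. n1.lab = -1  [S₀.val - 1]
11. n7.off = 15  [C.lab + C.off + 2]
12. n7.acc = -1  [C.lab]
13. n8.lab = false  [false]
14. n8.lim = false  [A.off > 15]
15. n9.pre = 4  [terminal]
16. n10.pre = 7  [terminal]
17. n11.val = 1  [terminal]
18. n8.off = 25  [b.val + 24]
19. n8.val = -6  [(if B.lab then f₀.pre else b.val) - 7]
20. n13.pre = 12  [terminal]
21. n14.pre = 8  [terminal]
22. n15.idx = "pw"  [terminal]
23. n12.cnt = false  [f₀.pre > 12]
24. n12.val = 11  [f₀.pre - 1]
25. n17.pre = -6  [terminal]
26. n18.idx = "kx"  [terminal]
27. n16.mk = false  [f.pre > -6]
28. n16.off = 10  [f.pre * -2 - 2]
29. n16.lab = 12  [12]
30. n7.tag = true  [C.mk == false]
31. n0.cnt = true  [true]
32. n0.val = 13  [C.off - 1]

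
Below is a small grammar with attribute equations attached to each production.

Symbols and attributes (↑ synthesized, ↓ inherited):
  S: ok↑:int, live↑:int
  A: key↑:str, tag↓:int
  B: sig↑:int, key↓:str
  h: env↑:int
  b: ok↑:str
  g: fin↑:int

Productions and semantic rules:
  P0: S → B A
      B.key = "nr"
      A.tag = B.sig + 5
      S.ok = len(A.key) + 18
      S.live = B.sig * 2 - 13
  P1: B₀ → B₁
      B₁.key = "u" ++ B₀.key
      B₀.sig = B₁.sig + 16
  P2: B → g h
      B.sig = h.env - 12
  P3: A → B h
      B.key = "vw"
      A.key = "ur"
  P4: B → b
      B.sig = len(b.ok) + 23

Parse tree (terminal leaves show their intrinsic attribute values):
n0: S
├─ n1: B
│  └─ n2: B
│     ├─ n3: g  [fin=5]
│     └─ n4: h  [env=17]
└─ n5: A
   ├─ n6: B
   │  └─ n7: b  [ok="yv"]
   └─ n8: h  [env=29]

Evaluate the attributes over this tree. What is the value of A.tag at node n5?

26

1. n1.key = "nr"  ["nr"]
2. n2.key = "unr"  ["u" ++ B₀.key]
3. n3.fin = 5  [terminal]
4. n4.env = 17  [terminal]
5. n2.sig = 5  [h.env - 12]
6. n1.sig = 21  [B₁.sig + 16]
7. n5.tag = 26  [B.sig + 5]
8. n6.key = "vw"  ["vw"]
9. n7.ok = "yv"  [terminal]
10. n6.sig = 25  [len(b.ok) + 23]
11. n8.env = 29  [terminal]
12. n5.key = "ur"  ["ur"]
13. n0.ok = 20  [len(A.key) + 18]
14. n0.live = 29  [B.sig * 2 - 13]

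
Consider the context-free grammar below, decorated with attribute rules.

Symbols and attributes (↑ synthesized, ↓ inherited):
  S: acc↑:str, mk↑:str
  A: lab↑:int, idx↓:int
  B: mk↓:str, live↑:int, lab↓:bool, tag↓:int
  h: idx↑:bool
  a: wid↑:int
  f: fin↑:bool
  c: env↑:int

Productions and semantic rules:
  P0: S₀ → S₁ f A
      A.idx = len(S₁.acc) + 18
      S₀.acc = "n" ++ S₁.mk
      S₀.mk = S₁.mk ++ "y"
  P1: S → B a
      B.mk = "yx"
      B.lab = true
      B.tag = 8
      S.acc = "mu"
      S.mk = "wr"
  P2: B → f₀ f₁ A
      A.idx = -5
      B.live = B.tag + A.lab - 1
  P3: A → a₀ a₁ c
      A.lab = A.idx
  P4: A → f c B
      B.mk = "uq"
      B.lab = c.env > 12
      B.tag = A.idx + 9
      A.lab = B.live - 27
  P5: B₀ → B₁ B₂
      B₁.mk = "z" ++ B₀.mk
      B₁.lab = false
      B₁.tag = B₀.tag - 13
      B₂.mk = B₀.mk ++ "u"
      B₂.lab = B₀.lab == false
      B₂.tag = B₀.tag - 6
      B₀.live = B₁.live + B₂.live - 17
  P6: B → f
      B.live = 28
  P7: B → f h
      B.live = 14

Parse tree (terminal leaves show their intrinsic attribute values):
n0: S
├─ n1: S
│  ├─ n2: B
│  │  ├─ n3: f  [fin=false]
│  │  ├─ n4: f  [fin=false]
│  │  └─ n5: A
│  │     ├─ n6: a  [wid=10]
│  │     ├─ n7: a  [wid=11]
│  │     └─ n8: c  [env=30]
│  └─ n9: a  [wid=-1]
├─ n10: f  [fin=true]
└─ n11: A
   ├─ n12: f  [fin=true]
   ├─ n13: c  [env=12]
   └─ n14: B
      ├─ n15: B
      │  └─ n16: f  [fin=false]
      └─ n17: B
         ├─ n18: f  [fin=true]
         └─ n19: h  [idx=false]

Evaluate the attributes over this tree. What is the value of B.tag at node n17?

23

1. n2.mk = "yx"  ["yx"]
2. n2.lab = true  [true]
3. n2.tag = 8  [8]
4. n3.fin = false  [terminal]
5. n4.fin = false  [terminal]
6. n5.idx = -5  [-5]
7. n6.wid = 10  [terminal]
8. n7.wid = 11  [terminal]
9. n8.env = 30  [terminal]
10. n5.lab = -5  [A.idx]
11. n2.live = 2  [B.tag + A.lab - 1]
12. n9.wid = -1  [terminal]
13. n1.acc = "mu"  ["mu"]
14. n1.mk = "wr"  ["wr"]
15. n10.fin = true  [terminal]
16. n11.idx = 20  [len(S₁.acc) + 18]
17. n12.fin = true  [terminal]
18. n13.env = 12  [terminal]
19. n14.mk = "uq"  ["uq"]
20. n14.lab = false  [c.env > 12]
21. n14.tag = 29  [A.idx + 9]
22. n15.mk = "zuq"  ["z" ++ B₀.mk]
23. n15.lab = false  [false]
24. n15.tag = 16  [B₀.tag - 13]
25. n16.fin = false  [terminal]
26. n15.live = 28  [28]
27. n17.mk = "uqu"  [B₀.mk ++ "u"]
28. n17.lab = true  [B₀.lab == false]
29. n17.tag = 23  [B₀.tag - 6]
30. n18.fin = true  [terminal]
31. n19.idx = false  [terminal]
32. n17.live = 14  [14]
33. n14.live = 25  [B₁.live + B₂.live - 17]
34. n11.lab = -2  [B.live - 27]
35. n0.acc = "nwr"  ["n" ++ S₁.mk]
36. n0.mk = "wry"  [S₁.mk ++ "y"]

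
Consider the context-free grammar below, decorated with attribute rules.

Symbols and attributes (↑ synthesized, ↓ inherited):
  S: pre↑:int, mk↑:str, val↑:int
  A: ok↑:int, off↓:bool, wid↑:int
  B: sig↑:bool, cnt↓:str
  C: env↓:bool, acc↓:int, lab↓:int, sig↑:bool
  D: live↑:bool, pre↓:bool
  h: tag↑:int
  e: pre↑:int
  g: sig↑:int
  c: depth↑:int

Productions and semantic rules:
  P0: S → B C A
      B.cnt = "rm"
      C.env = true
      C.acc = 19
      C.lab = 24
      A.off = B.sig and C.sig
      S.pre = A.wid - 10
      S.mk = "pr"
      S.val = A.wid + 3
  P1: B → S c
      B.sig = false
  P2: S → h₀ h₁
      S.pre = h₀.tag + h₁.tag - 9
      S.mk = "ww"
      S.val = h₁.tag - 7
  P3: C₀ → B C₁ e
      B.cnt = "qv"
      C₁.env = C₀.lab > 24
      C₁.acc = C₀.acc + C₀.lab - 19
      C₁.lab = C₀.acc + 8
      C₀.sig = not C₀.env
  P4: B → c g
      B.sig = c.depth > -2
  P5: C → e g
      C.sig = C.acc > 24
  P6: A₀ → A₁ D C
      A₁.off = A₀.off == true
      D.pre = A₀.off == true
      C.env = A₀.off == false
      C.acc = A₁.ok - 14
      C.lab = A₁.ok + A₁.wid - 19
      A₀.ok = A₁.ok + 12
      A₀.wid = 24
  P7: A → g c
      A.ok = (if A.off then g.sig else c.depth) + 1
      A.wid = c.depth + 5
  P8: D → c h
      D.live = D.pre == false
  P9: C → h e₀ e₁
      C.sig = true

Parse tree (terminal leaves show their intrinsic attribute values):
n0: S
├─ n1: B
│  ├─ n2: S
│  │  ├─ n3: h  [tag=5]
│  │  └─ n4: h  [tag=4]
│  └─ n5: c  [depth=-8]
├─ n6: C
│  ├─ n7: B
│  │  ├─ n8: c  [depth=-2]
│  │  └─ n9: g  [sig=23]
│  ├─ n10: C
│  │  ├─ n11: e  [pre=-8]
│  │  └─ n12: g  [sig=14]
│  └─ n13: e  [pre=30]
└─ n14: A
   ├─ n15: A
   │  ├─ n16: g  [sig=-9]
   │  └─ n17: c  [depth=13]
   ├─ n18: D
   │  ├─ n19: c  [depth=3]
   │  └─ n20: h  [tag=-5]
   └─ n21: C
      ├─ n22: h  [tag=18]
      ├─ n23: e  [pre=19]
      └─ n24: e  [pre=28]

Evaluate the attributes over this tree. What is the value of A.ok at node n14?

26

1. n1.cnt = "rm"  ["rm"]
2. n3.tag = 5  [terminal]
3. n4.tag = 4  [terminal]
4. n2.pre = 0  [h₀.tag + h₁.tag - 9]
5. n2.mk = "ww"  ["ww"]
6. n2.val = -3  [h₁.tag - 7]
7. n5.depth = -8  [terminal]
8. n1.sig = false  [false]
9. n6.env = true  [true]
10. n6.acc = 19  [19]
11. n6.lab = 24  [24]
12. n7.cnt = "qv"  ["qv"]
13. n8.depth = -2  [terminal]
14. n9.sig = 23  [terminal]
15. n7.sig = false  [c.depth > -2]
16. n10.env = false  [C₀.lab > 24]
17. n10.acc = 24  [C₀.acc + C₀.lab - 19]
18. n10.lab = 27  [C₀.acc + 8]
19. n11.pre = -8  [terminal]
20. n12.sig = 14  [terminal]
21. n10.sig = false  [C.acc > 24]
22. n13.pre = 30  [terminal]
23. n6.sig = false  [not C₀.env]
24. n14.off = false  [B.sig and C.sig]
25. n15.off = false  [A₀.off == true]
26. n16.sig = -9  [terminal]
27. n17.depth = 13  [terminal]
28. n15.ok = 14  [(if A.off then g.sig else c.depth) + 1]
29. n15.wid = 18  [c.depth + 5]
30. n18.pre = false  [A₀.off == true]
31. n19.depth = 3  [terminal]
32. n20.tag = -5  [terminal]
33. n18.live = true  [D.pre == false]
34. n21.env = true  [A₀.off == false]
35. n21.acc = 0  [A₁.ok - 14]
36. n21.lab = 13  [A₁.ok + A₁.wid - 19]
37. n22.tag = 18  [terminal]
38. n23.pre = 19  [terminal]
39. n24.pre = 28  [terminal]
40. n21.sig = true  [true]
41. n14.ok = 26  [A₁.ok + 12]
42. n14.wid = 24  [24]
43. n0.pre = 14  [A.wid - 10]
44. n0.mk = "pr"  ["pr"]
45. n0.val = 27  [A.wid + 3]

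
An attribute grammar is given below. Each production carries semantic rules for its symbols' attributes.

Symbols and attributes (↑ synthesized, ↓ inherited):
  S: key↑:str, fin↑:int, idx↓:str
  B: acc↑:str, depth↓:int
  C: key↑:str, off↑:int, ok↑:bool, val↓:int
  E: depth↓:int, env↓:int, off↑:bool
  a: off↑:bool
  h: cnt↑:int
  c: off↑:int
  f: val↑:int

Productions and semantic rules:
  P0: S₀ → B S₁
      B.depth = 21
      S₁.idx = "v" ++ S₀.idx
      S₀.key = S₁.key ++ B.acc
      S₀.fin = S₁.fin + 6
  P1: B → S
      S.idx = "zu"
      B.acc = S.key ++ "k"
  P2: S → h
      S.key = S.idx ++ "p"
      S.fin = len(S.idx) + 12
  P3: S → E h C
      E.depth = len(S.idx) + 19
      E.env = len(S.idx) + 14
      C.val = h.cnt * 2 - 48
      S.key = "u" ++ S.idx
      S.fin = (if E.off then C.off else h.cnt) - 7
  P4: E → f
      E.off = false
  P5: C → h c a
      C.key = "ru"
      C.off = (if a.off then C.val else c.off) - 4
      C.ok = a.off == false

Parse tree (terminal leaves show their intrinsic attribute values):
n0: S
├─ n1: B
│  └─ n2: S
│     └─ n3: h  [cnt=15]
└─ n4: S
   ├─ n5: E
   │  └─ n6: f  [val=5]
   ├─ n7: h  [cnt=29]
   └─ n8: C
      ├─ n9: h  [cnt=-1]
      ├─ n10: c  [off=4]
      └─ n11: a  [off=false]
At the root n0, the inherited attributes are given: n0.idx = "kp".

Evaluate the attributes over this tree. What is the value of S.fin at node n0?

28

1. n0.idx = "kp"  [given at root]
2. n1.depth = 21  [21]
3. n2.idx = "zu"  ["zu"]
4. n3.cnt = 15  [terminal]
5. n2.key = "zup"  [S.idx ++ "p"]
6. n2.fin = 14  [len(S.idx) + 12]
7. n1.acc = "zupk"  [S.key ++ "k"]
8. n4.idx = "vkp"  ["v" ++ S₀.idx]
9. n5.depth = 22  [len(S.idx) + 19]
10. n5.env = 17  [len(S.idx) + 14]
11. n6.val = 5  [terminal]
12. n5.off = false  [false]
13. n7.cnt = 29  [terminal]
14. n8.val = 10  [h.cnt * 2 - 48]
15. n9.cnt = -1  [terminal]
16. n10.off = 4  [terminal]
17. n11.off = false  [terminal]
18. n8.key = "ru"  ["ru"]
19. n8.off = 0  [(if a.off then C.val else c.off) - 4]
20. n8.ok = true  [a.off == false]
21. n4.key = "uvkp"  ["u" ++ S.idx]
22. n4.fin = 22  [(if E.off then C.off else h.cnt) - 7]
23. n0.key = "uvkpzupk"  [S₁.key ++ B.acc]
24. n0.fin = 28  [S₁.fin + 6]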